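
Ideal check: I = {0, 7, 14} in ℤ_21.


Check ideal conditions for I = {0, 7, 14} in ℤ_21:
(1) I is an additive subgroup? Yes
(2) For r ∈ ℤ_21 and a ∈ I: r·a ∈ I? Yes

Yes, I is an ideal of ℤ_21


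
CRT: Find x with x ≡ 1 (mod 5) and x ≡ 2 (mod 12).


m₁ = 5, m₂ = 12, gcd = 1, so CRT applies. M = m₁·m₂ = 60
Let M₁ = M/m₁ = 12, M₂ = M/m₂ = 5
Find y₁ ≡ M₁⁻¹ (mod m₁): 12⁻¹ ≡ 3 (mod 5)
Find y₂ ≡ M₂⁻¹ (mod m₂): 5⁻¹ ≡ 5 (mod 12)
x = a₁·M₁·y₁ + a₂·M₂·y₂ = 1·12·3 + 2·5·5 = 86
Reduce mod 60: x ≡ 26
Check: 26 mod 5 = 1 ✓, 26 mod 12 = 2 ✓

x ≡ 26 (mod 60)


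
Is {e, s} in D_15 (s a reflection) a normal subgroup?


H = {e, s} in D_15 (s a reflection)
r·s·r⁻¹ = sr⁻² ≠ s for n ≥ 3, so {e, s} is not closed under conjugation

No, not a normal subgroup


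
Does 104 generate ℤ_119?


g generates ℤ_n iff gcd(g, n) = 1
gcd(104, 119) = 1
Since gcd = 1, 104 is a generator.

Yes, 104 generates ℤ_119


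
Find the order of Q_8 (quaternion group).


Q_8 = {±1, ±i, ±j, ±k}
|Q_8| = 8

|Q_8 (quaternion group)| = 8


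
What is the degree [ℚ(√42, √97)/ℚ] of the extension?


[ℚ(√42,√97):ℚ] = [ℚ(√42,√97):ℚ(√42)]·[ℚ(√42):ℚ] = 2·2 = 4

[ℚ(√42, √97)/ℚ] = 4


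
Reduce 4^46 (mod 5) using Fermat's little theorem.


Fermat's little theorem: if p is prime and gcd(a,p)=1, then a^(p-1) ≡ 1 (mod p)
p = 5 is prime, gcd(4,5) = 1
Reduce exponent: 46 mod 4 = 2
So 4^46 ≡ 4^2 (mod 5)
4^2 mod 5 = 1

4^46 ≡ 1 (mod 5)


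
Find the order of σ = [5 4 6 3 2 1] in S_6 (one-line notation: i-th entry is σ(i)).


Cycle decomposition: (1 5 2 4 3 6)
Cycle lengths: 6
Order = lcm(6) = 6

ord(σ) = 6


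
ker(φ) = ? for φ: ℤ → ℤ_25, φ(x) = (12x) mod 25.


Kernel = preimage of identity
ker(φ) = {x ∈ ℤ : 12x ≡ 0 (mod 25)}. gcd(12,25) = 1, so 12x ≡ 0 (mod 25) ⟺ x ≡ 0 (mod 25/1 = 25). Hence ker(φ) = 25ℤ

ker(φ) = 25ℤ


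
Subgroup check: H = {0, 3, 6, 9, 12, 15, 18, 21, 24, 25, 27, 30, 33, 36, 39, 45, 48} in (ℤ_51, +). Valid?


Subgroup test for H = {0, 3, 6, 9, 12, 15, 18, 21, 24, 25, 27, 30, 33, 36, 39, 45, 48} in (ℤ_51, +):
(1) 0 ∈ H? Yes
(2) Closure: for all a,b ∈ H, (a+b) mod 51 ∈ H? No  [counterexample: 3 + 25 = 28 ∉ H]
(3) Inverses: for all a ∈ H, -a mod 51 ∈ H? No

No, H is not a subgroup of ℤ_51


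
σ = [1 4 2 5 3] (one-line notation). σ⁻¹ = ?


To find σ⁻¹, swap domain and range:
σ(1) = 1 → σ⁻¹(1) = 1
σ(2) = 4 → σ⁻¹(4) = 2
σ(3) = 2 → σ⁻¹(2) = 3
σ(4) = 5 → σ⁻¹(5) = 4
σ(5) = 3 → σ⁻¹(3) = 5

σ⁻¹ = [1 3 5 2 4]


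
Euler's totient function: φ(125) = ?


Factor n: 125 = 5^3
φ(n) = n · ∏(1 - 1/p) over distinct primes p | n
φ(125) = 125 · (1 - 1/5) = 100

φ(125) = 100


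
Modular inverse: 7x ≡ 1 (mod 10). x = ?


Use the extended Euclidean algorithm to write 1 = 7·s + 10·t; then s mod 10 is the inverse.
Euclidean algorithm:
  7 = 0·10 + 7
  10 = 1·7 + 3
  7 = 2·3 + 1
  3 = 3·1 + 0
gcd(7,10) = 1
Back-substitution gives: 7·(3) + 10·(-2) = 1
So 7⁻¹ ≡ 3 ≡ 3 (mod 10)
Check: 7 × 3 = 21 ≡ 1 (mod 10) ✓

7⁻¹ ≡ 3 (mod 10)


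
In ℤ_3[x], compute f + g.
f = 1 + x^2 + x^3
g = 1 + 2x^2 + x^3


Add coefficients mod 3:
x^0: 1 + 1 = 2 (mod 3)
x^1: 0 + 0 = 0 (mod 3)
x^2: 1 + 2 = 0 (mod 3)
x^3: 1 + 1 = 2 (mod 3)
Result: 2 + 2x^3

f + g = 2 + 2x^3


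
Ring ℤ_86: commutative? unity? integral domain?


ℤ_86 is a commutative ring with unity 1; 86 = 2×43 is composite, so 2·43 ≡ 0 gives zero divisors (not an integral domain)
Commutative: Yes
Integral domain: No
Has unity: Yes

ℤ_86: Commutative=Yes, Unity=Yes


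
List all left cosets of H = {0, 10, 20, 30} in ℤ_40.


H = {0, 10, 20, 30}, |H| = 4
Number of cosets = |G|/|H| = 40/4 = 10
0 + H = {0, 10, 20, 30}
1 + H = {1, 11, 21, 31}
2 + H = {2, 12, 22, 32}
3 + H = {3, 13, 23, 33}
4 + H = {4, 14, 24, 34}
5 + H = {5, 15, 25, 35}
6 + H = {6, 16, 26, 36}
7 + H = {7, 17, 27, 37}
8 + H = {8, 18, 28, 38}
9 + H = {9, 19, 29, 39}

Cosets: 0+H={0,10,20,30}; 1+H={1,11,21,31}; 2+H={2,12,22,32}; 3+H={3,13,23,33}; 4+H={4,14,24,34}; 5+H={5,15,25,35}; 6+H={6,16,26,36}; 7+H={7,17,27,37}; 8+H={8,18,28,38}; 9+H={9,19,29,39}


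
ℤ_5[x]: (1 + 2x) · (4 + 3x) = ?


Expand and collect like terms; reduce coefficients mod 5:
x^0: 1·4 = 4 ≡ 4 (mod 5)
x^1: 1·3 + 2·4 = 11 ≡ 1 (mod 5)
x^2: 2·3 = 6 ≡ 1 (mod 5)
Result: 4 + x + x^2

f · g = 4 + x + x^2


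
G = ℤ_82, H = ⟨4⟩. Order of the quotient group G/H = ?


|⟨4⟩| = n / gcd(4, 82) = 82 / 2 = 41
H is normal (ℤ_82 is abelian).
|G/H| = |G| / |H| = 82 / 41 = 2

|G/H| = 2


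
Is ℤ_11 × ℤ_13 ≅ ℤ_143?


Comparing ℤ_11 × ℤ_13 and ℤ_143:
gcd(11,13) = 1, so ℤ_11 × ℤ_13 ≅ ℤ_143 (CRT)

Yes, ℤ_11 × ℤ_13 ≅ ℤ_143


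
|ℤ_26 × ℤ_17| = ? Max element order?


|ℤ_26 × ℤ_17| = 26 × 17 = 442
Max element order = lcm(26,17) = 442
Cyclic? Yes (gcd=1)

|ℤ_26×ℤ_17| = 442, max element order = 442


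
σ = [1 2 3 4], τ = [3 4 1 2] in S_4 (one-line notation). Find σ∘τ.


σ∘τ: apply τ first, then σ
1 →τ 3 →σ 3
2 →τ 4 →σ 4
3 →τ 1 →σ 1
4 →τ 2 →σ 2

σ∘τ = [3 4 1 2]


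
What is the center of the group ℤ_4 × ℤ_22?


Z(G) = {g ∈ G | gx = xg for all x ∈ G}
Direct product of abelian groups is abelian, so Z(G) = G

Z(ℤ_4 × ℤ_22) = ℤ_4 × ℤ_22


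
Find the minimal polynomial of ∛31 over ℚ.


∛31 satisfies x³ - 31 = 0, irreducible over ℚ (no rational root; 31 is not a perfect cube)

Minimal polynomial: x³ - 31


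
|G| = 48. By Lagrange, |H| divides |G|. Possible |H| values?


Lagrange's theorem: |H| divides |G|
|G| = 48
Divisors of 48: 1, 2, 3, 4, 6, 8, 12, 16, 24, 48

Possible subgroup orders: {1, 2, 3, 4, 6, 8, 12, 16, 24, 48}


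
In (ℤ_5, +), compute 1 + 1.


Operation: addition mod 5
1 + 1 = (a + b) mod 5 with a = 1, b = 1

1 + 1 = 2


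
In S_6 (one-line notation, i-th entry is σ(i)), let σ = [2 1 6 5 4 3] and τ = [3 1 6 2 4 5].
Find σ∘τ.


σ∘τ: apply τ first, then σ
1 →τ 3 →σ 6
2 →τ 1 →σ 2
3 →τ 6 →σ 3
4 →τ 2 →σ 1
5 →τ 4 →σ 5
6 →τ 5 →σ 4

σ∘τ = [6 2 3 1 5 4]


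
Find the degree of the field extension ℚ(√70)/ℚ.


√70 has minimal polynomial x² - 70 (irreducible over ℚ since 70 is squarefree)

[ℚ(√70)/ℚ] = 2


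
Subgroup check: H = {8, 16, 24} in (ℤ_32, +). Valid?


Subgroup test for H = {8, 16, 24} in (ℤ_32, +):
(1) 0 ∈ H? No
(2) Closure: for all a,b ∈ H, (a+b) mod 32 ∈ H? No  [counterexample: 8 + 24 = 0 ∉ H]
(3) Inverses: for all a ∈ H, -a mod 32 ∈ H? Yes

No, H is not a subgroup of ℤ_32


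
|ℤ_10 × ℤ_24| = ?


|A × B| = |A| · |B|
|ℤ_10 × ℤ_24| = 10 × 24 = 240

|ℤ_10 × ℤ_24| = 240


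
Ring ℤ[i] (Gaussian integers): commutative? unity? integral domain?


ℤ[i] is a commutative integral domain with unity 1 (in fact a Euclidean domain)
Commutative: Yes
Integral domain: Yes
Has unity: Yes

ℤ[i] (Gaussian integers): Commutative=Yes, Unity=Yes


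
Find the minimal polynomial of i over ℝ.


i satisfies x² + 1 = 0, irreducible over ℝ

Minimal polynomial: x² + 1


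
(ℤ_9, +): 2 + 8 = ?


Operation: addition mod 9
2 + 8 = (a + b) mod 9 with a = 2, b = 8

2 + 8 = 1


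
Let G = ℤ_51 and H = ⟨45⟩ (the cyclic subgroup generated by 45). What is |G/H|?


|⟨45⟩| = n / gcd(45, 51) = 51 / 3 = 17
H is normal (ℤ_51 is abelian).
|G/H| = |G| / |H| = 51 / 17 = 3

|G/H| = 3


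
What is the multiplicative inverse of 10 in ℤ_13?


Use the extended Euclidean algorithm to write 1 = 10·s + 13·t; then s mod 13 is the inverse.
Euclidean algorithm:
  10 = 0·13 + 10
  13 = 1·10 + 3
  10 = 3·3 + 1
  3 = 3·1 + 0
gcd(10,13) = 1
Back-substitution gives: 10·(4) + 13·(-3) = 1
So 10⁻¹ ≡ 4 ≡ 4 (mod 13)
Check: 10 × 4 = 40 ≡ 1 (mod 13) ✓

10⁻¹ ≡ 4 (mod 13)


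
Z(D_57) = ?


Z(G) = {g ∈ G | gx = xg for all x ∈ G}
For odd n, Z(D_n) = {e}: no nontrivial rotation commutes with all reflections

Z(D_57) = {e}


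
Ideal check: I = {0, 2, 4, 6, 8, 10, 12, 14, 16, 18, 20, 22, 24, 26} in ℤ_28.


Check ideal conditions for I = {0, 2, 4, 6, 8, 10, 12, 14, 16, 18, 20, 22, 24, 26} in ℤ_28:
(1) I is an additive subgroup? Yes
(2) For r ∈ ℤ_28 and a ∈ I: r·a ∈ I? Yes

Yes, I is an ideal of ℤ_28


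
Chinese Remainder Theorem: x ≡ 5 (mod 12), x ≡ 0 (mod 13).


m₁ = 12, m₂ = 13, gcd = 1, so CRT applies. M = m₁·m₂ = 156
Let M₁ = M/m₁ = 13, M₂ = M/m₂ = 12
Find y₁ ≡ M₁⁻¹ (mod m₁): 13⁻¹ ≡ 1 (mod 12)
Find y₂ ≡ M₂⁻¹ (mod m₂): 12⁻¹ ≡ 12 (mod 13)
x = a₁·M₁·y₁ + a₂·M₂·y₂ = 5·13·1 + 0·12·12 = 65
Reduce mod 156: x ≡ 65
Check: 65 mod 12 = 5 ✓, 65 mod 13 = 0 ✓

x ≡ 65 (mod 156)


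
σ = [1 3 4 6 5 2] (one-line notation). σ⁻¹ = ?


To find σ⁻¹, swap domain and range:
σ(1) = 1 → σ⁻¹(1) = 1
σ(2) = 3 → σ⁻¹(3) = 2
σ(3) = 4 → σ⁻¹(4) = 3
σ(4) = 6 → σ⁻¹(6) = 4
σ(5) = 5 → σ⁻¹(5) = 5
σ(6) = 2 → σ⁻¹(2) = 6

σ⁻¹ = [1 6 2 3 5 4]


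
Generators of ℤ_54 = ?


g generates ℤ_n iff gcd(g,n) = 1
Prime factors of 54: 2, 3
Generators are g ∈ {1,...,53} not divisible by any of these primes.
Generators: {1, 5, 7, 11, 13, 17, 19, 23, 25, 29, 31, 35, 37, 41, 43, 47, 49, 53}
Number of generators = φ(54) = 18

Generators of ℤ_54 = {1, 5, 7, 11, 13, 17, 19, 23, 25, 29, 31, 35, 37, 41, 43, 47, 49, 53}


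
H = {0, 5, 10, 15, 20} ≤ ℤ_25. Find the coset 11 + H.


11 + H = {11 + h (mod 25) : h ∈ H}
11+0=11, 11+5=16, 11+10=21, 11+15=1, 11+20=6
11 + H = {1, 6, 11, 16, 21} = 1 + H

11 + H = {1, 6, 11, 16, 21}


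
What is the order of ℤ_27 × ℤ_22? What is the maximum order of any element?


|ℤ_27 × ℤ_22| = 27 × 22 = 594
Max element order = lcm(27,22) = 594
Cyclic? Yes (gcd=1)

|ℤ_27×ℤ_22| = 594, max element order = 594


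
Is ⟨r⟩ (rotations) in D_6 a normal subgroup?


H = ⟨r⟩ (rotations) in D_6
The rotation subgroup ⟨r⟩ has index 2 in D_6, so it is normal

Yes, normal subgroup


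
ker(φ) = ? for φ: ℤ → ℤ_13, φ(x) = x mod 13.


Kernel = preimage of identity
ker(φ) = {x ∈ ℤ : x ≡ 0 (mod 13)} = 13ℤ = {0, ±13, ±26, ...}

ker(φ) = 13ℤ


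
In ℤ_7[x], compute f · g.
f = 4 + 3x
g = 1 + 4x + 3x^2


Expand and collect like terms; reduce coefficients mod 7:
x^0: 4·1 = 4 ≡ 4 (mod 7)
x^1: 4·4 + 3·1 = 19 ≡ 5 (mod 7)
x^2: 4·3 + 3·4 = 24 ≡ 3 (mod 7)
x^3: 3·3 = 9 ≡ 2 (mod 7)
Result: 4 + 5x + 3x^2 + 2x^3

f · g = 4 + 5x + 3x^2 + 2x^3


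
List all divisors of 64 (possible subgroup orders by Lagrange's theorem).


Lagrange's theorem: |H| divides |G|
|G| = 64
Divisors of 64: 1, 2, 4, 8, 16, 32, 64

Possible subgroup orders: {1, 2, 4, 8, 16, 32, 64}


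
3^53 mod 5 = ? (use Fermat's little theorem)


Fermat's little theorem: if p is prime and gcd(a,p)=1, then a^(p-1) ≡ 1 (mod p)
p = 5 is prime, gcd(3,5) = 1
Reduce exponent: 53 mod 4 = 1
So 3^53 ≡ 3^1 (mod 5)
3^1 mod 5 = 3

3^53 ≡ 3 (mod 5)


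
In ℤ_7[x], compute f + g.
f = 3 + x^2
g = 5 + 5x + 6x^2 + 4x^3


Add coefficients mod 7:
x^0: 3 + 5 = 1 (mod 7)
x^1: 0 + 5 = 5 (mod 7)
x^2: 1 + 6 = 0 (mod 7)
x^3: 0 + 4 = 4 (mod 7)
Result: 1 + 5x + 4x^3

f + g = 1 + 5x + 4x^3


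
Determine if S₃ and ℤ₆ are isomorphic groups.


Comparing S₃ and ℤ₆:
S₃ is non-abelian, ℤ₆ is abelian

No, S₃ ≇ ℤ₆


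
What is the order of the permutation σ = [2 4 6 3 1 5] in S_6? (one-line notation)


Cycle decomposition: (1 2 4 3 6 5)
Cycle lengths: 6
Order = lcm(6) = 6

ord(σ) = 6


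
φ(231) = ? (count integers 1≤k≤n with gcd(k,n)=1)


Factor n: 231 = 3 × 7 × 11
φ(n) = n · ∏(1 - 1/p) over distinct primes p | n
φ(231) = 231 · (1 - 1/3) · (1 - 1/7) · (1 - 1/11) = 120

φ(231) = 120


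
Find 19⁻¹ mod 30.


Use the extended Euclidean algorithm to write 1 = 19·s + 30·t; then s mod 30 is the inverse.
Euclidean algorithm:
  19 = 0·30 + 19
  30 = 1·19 + 11
  19 = 1·11 + 8
  11 = 1·8 + 3
  8 = 2·3 + 2
  3 = 1·2 + 1
  2 = 2·1 + 0
gcd(19,30) = 1
Back-substitution gives: 19·(-11) + 30·(7) = 1
So 19⁻¹ ≡ -11 ≡ 19 (mod 30)
Check: 19 × 19 = 361 ≡ 1 (mod 30) ✓

19⁻¹ ≡ 19 (mod 30)


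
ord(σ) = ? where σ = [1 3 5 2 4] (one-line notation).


Cycle decomposition: (2 3 5 4)
Cycle lengths: 4
Order = lcm(4) = 4

ord(σ) = 4


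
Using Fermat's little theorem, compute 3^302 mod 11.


Fermat's little theorem: if p is prime and gcd(a,p)=1, then a^(p-1) ≡ 1 (mod p)
p = 11 is prime, gcd(3,11) = 1
Reduce exponent: 302 mod 10 = 2
So 3^302 ≡ 3^2 (mod 11)
3^2 mod 11 = 9

3^302 ≡ 9 (mod 11)


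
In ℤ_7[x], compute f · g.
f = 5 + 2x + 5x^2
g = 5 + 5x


Expand and collect like terms; reduce coefficients mod 7:
x^0: 5·5 = 25 ≡ 4 (mod 7)
x^1: 5·5 + 2·5 = 35 ≡ 0 (mod 7)
x^2: 2·5 + 5·5 = 35 ≡ 0 (mod 7)
x^3: 5·5 = 25 ≡ 4 (mod 7)
Result: 4 + 4x^3

f · g = 4 + 4x^3


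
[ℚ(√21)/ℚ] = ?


√21 has minimal polynomial x² - 21 (irreducible over ℚ since 21 is squarefree)

[ℚ(√21)/ℚ] = 2


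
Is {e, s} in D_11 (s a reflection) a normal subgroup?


H = {e, s} in D_11 (s a reflection)
r·s·r⁻¹ = sr⁻² ≠ s for n ≥ 3, so {e, s} is not closed under conjugation

No, not a normal subgroup


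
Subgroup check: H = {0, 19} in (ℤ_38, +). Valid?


Subgroup test for H = {0, 19} in (ℤ_38, +):
(1) 0 ∈ H? Yes
(2) Closure: for all a,b ∈ H, (a+b) mod 38 ∈ H? Yes
(3) Inverses: for all a ∈ H, -a mod 38 ∈ H? Yes

Yes, H is a subgroup of ℤ_38


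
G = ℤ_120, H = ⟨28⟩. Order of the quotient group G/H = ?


|⟨28⟩| = n / gcd(28, 120) = 120 / 4 = 30
H is normal (ℤ_120 is abelian).
|G/H| = |G| / |H| = 120 / 30 = 4

|G/H| = 4


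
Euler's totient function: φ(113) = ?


Factor n: 113 = 113
φ(n) = n · ∏(1 - 1/p) over distinct primes p | n
φ(113) = 113 · (1 - 1/113) = 112

φ(113) = 112


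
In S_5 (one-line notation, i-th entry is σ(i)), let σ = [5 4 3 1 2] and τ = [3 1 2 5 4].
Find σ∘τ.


σ∘τ: apply τ first, then σ
1 →τ 3 →σ 3
2 →τ 1 →σ 5
3 →τ 2 →σ 4
4 →τ 5 →σ 2
5 →τ 4 →σ 1

σ∘τ = [3 5 4 2 1]


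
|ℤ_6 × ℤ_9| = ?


|A × B| = |A| · |B|
|ℤ_6 × ℤ_9| = 6 × 9 = 54

|ℤ_6 × ℤ_9| = 54


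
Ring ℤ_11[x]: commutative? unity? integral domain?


ℤ_11 is a field (n prime), so ℤ_11[x] is a commutative integral domain with unity
Commutative: Yes
Integral domain: Yes
Has unity: Yes

ℤ_11[x]: Commutative=Yes, Unity=Yes


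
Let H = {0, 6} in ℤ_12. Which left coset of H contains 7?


7 + H = {7 + h (mod 12) : h ∈ H}
7+0=7, 7+6=1
7 + H = {1, 7} = 1 + H

7 + H = {1, 7}


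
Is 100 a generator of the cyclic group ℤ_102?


g generates ℤ_n iff gcd(g, n) = 1
gcd(100, 102) = 2
Since gcd = 2 ≠ 1, ⟨100⟩ has order 51 < 102, so 100 is not a generator.

No, 100 does not generate ℤ_102


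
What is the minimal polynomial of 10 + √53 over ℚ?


Let α = 10 + √53. Then α - 10 = √53, so (α - 10)² = 53, giving α² - 20α + 47 = 0. Degree 2 and α ∉ ℚ, so this is the minimal polynomial.

Minimal polynomial: x² - 20x + 47


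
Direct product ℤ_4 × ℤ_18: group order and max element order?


|ℤ_4 × ℤ_18| = 4 × 18 = 72
Max element order = lcm(4,18) = 36
Cyclic? No (gcd=2)

|ℤ_4×ℤ_18| = 72, max element order = 36


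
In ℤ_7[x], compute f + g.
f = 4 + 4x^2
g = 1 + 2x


Add coefficients mod 7:
x^0: 4 + 1 = 5 (mod 7)
x^1: 0 + 2 = 2 (mod 7)
x^2: 4 + 0 = 4 (mod 7)
Result: 5 + 2x + 4x^2

f + g = 5 + 2x + 4x^2


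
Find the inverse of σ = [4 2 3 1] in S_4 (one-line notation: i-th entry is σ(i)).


To find σ⁻¹, swap domain and range:
σ(1) = 4 → σ⁻¹(4) = 1
σ(2) = 2 → σ⁻¹(2) = 2
σ(3) = 3 → σ⁻¹(3) = 3
σ(4) = 1 → σ⁻¹(1) = 4

σ⁻¹ = [4 2 3 1]


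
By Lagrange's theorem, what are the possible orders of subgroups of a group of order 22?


Lagrange's theorem: |H| divides |G|
|G| = 22
Divisors of 22: 1, 2, 11, 22

Possible subgroup orders: {1, 2, 11, 22}


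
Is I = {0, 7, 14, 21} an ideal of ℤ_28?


Check ideal conditions for I = {0, 7, 14, 21} in ℤ_28:
(1) I is an additive subgroup? Yes
(2) For r ∈ ℤ_28 and a ∈ I: r·a ∈ I? Yes

Yes, I is an ideal of ℤ_28


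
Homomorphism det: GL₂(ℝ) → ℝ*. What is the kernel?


Kernel = preimage of identity
ker(det) = {A | det(A) = 1} = SL₂(ℝ)

ker(det) = SL₂(ℝ)


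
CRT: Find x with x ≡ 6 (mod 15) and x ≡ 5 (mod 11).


m₁ = 15, m₂ = 11, gcd = 1, so CRT applies. M = m₁·m₂ = 165
Let M₁ = M/m₁ = 11, M₂ = M/m₂ = 15
Find y₁ ≡ M₁⁻¹ (mod m₁): 11⁻¹ ≡ 11 (mod 15)
Find y₂ ≡ M₂⁻¹ (mod m₂): 15⁻¹ ≡ 3 (mod 11)
x = a₁·M₁·y₁ + a₂·M₂·y₂ = 6·11·11 + 5·15·3 = 951
Reduce mod 165: x ≡ 126
Check: 126 mod 15 = 6 ✓, 126 mod 11 = 5 ✓

x ≡ 126 (mod 165)


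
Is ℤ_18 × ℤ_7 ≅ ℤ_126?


Comparing ℤ_18 × ℤ_7 and ℤ_126:
gcd(18,7) = 1, so ℤ_18 × ℤ_7 ≅ ℤ_126 (CRT)

Yes, ℤ_18 × ℤ_7 ≅ ℤ_126


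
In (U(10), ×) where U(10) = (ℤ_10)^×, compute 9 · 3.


Operation: multiplication mod 10
9 · 3 = (a × b) mod 10 with a = 9, b = 3

9 · 3 = 7


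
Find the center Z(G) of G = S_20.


Z(G) = {g ∈ G | gx = xg for all x ∈ G}
S_n is non-abelian for n ≥ 3; Z(S_20) is trivial

Z(S_20) = {e}


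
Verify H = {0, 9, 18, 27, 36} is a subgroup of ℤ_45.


Subgroup test for H = {0, 9, 18, 27, 36} in (ℤ_45, +):
(1) 0 ∈ H? Yes
(2) Closure: for all a,b ∈ H, (a+b) mod 45 ∈ H? Yes
(3) Inverses: for all a ∈ H, -a mod 45 ∈ H? Yes

Yes, H is a subgroup of ℤ_45


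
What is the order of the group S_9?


|S_n| = n! (number of permutations of n symbols)
|S_9| = 9! = 362880

|S_9| = 362880


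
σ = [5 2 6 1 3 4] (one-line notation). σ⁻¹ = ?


To find σ⁻¹, swap domain and range:
σ(1) = 5 → σ⁻¹(5) = 1
σ(2) = 2 → σ⁻¹(2) = 2
σ(3) = 6 → σ⁻¹(6) = 3
σ(4) = 1 → σ⁻¹(1) = 4
σ(5) = 3 → σ⁻¹(3) = 5
σ(6) = 4 → σ⁻¹(4) = 6

σ⁻¹ = [4 2 5 6 1 3]


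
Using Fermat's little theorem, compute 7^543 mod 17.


Fermat's little theorem: if p is prime and gcd(a,p)=1, then a^(p-1) ≡ 1 (mod p)
p = 17 is prime, gcd(7,17) = 1
Reduce exponent: 543 mod 16 = 15
So 7^543 ≡ 7^15 (mod 17)
7^15 mod 17 = 5

7^543 ≡ 5 (mod 17)


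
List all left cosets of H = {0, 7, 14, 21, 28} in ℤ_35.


H = {0, 7, 14, 21, 28}, |H| = 5
Number of cosets = |G|/|H| = 35/5 = 7
0 + H = {0, 7, 14, 21, 28}
1 + H = {1, 8, 15, 22, 29}
2 + H = {2, 9, 16, 23, 30}
3 + H = {3, 10, 17, 24, 31}
4 + H = {4, 11, 18, 25, 32}
5 + H = {5, 12, 19, 26, 33}
6 + H = {6, 13, 20, 27, 34}

Cosets: 0+H={0,7,14,21,28}; 1+H={1,8,15,22,29}; 2+H={2,9,16,23,30}; 3+H={3,10,17,24,31}; 4+H={4,11,18,25,32}; 5+H={5,12,19,26,33}; 6+H={6,13,20,27,34}


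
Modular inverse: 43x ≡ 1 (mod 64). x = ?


Use the extended Euclidean algorithm to write 1 = 43·s + 64·t; then s mod 64 is the inverse.
Euclidean algorithm:
  43 = 0·64 + 43
  64 = 1·43 + 21
  43 = 2·21 + 1
  21 = 21·1 + 0
gcd(43,64) = 1
Back-substitution gives: 43·(3) + 64·(-2) = 1
So 43⁻¹ ≡ 3 ≡ 3 (mod 64)
Check: 43 × 3 = 129 ≡ 1 (mod 64) ✓

43⁻¹ ≡ 3 (mod 64)


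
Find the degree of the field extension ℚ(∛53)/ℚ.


∛53 has minimal polynomial x³ - 53 (irreducible over ℚ since 53 is not a perfect cube)

[ℚ(∛53)/ℚ] = 3


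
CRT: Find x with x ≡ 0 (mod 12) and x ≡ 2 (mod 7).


m₁ = 12, m₂ = 7, gcd = 1, so CRT applies. M = m₁·m₂ = 84
Let M₁ = M/m₁ = 7, M₂ = M/m₂ = 12
Find y₁ ≡ M₁⁻¹ (mod m₁): 7⁻¹ ≡ 7 (mod 12)
Find y₂ ≡ M₂⁻¹ (mod m₂): 12⁻¹ ≡ 3 (mod 7)
x = a₁·M₁·y₁ + a₂·M₂·y₂ = 0·7·7 + 2·12·3 = 72
Reduce mod 84: x ≡ 72
Check: 72 mod 12 = 0 ✓, 72 mod 7 = 2 ✓

x ≡ 72 (mod 84)


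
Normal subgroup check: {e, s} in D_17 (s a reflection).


H = {e, s} in D_17 (s a reflection)
r·s·r⁻¹ = sr⁻² ≠ s for n ≥ 3, so {e, s} is not closed under conjugation

No, not a normal subgroup


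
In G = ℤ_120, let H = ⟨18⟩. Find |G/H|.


|⟨18⟩| = n / gcd(18, 120) = 120 / 6 = 20
H is normal (ℤ_120 is abelian).
|G/H| = |G| / |H| = 120 / 20 = 6

|G/H| = 6


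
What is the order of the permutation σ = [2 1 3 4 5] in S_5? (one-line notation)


Cycle decomposition: (1 2)
Cycle lengths: 2
Order = lcm(2) = 2

ord(σ) = 2


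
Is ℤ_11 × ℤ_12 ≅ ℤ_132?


Comparing ℤ_11 × ℤ_12 and ℤ_132:
gcd(11,12) = 1, so ℤ_11 × ℤ_12 ≅ ℤ_132 (CRT)

Yes, ℤ_11 × ℤ_12 ≅ ℤ_132


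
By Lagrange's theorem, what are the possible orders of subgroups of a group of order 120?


Lagrange's theorem: |H| divides |G|
|G| = 120
Divisors of 120: 1, 2, 3, 4, 5, 6, 8, 10, 12, 15, 20, 24, 30, 40, 60, 120

Possible subgroup orders: {1, 2, 3, 4, 5, 6, 8, 10, 12, 15, 20, 24, 30, 40, 60, 120}


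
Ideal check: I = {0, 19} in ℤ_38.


Check ideal conditions for I = {0, 19} in ℤ_38:
(1) I is an additive subgroup? Yes
(2) For r ∈ ℤ_38 and a ∈ I: r·a ∈ I? Yes

Yes, I is an ideal of ℤ_38


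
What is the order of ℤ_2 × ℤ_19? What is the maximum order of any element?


|ℤ_2 × ℤ_19| = 2 × 19 = 38
Max element order = lcm(2,19) = 38
Cyclic? Yes (gcd=1)

|ℤ_2×ℤ_19| = 38, max element order = 38


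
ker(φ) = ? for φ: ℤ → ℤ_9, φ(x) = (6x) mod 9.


Kernel = preimage of identity
ker(φ) = {x ∈ ℤ : 6x ≡ 0 (mod 9)}. gcd(6,9) = 3, so 6x ≡ 0 (mod 9) ⟺ x ≡ 0 (mod 9/3 = 3). Hence ker(φ) = 3ℤ

ker(φ) = 3ℤ


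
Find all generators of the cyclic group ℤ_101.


g generates ℤ_n iff gcd(g,n) = 1
Prime factors of 101: 101
Generators are g ∈ {1,...,100} not divisible by any of these primes.
Generators: {1, 2, 3, 4, 5, 6, 7, 8, 9, 10, 11, 12, 13, 14, 15, 16, 17, 18, 19, 20, 21, 22, 23, 24, 25, 26, 27, 28, 29, 30, 31, 32, 33, 34, 35, 36, 37, 38, 39, 40, 41, 42, 43, 44, 45, 46, 47, 48, 49, 50, 51, 52, 53, 54, 55, 56, 57, 58, 59, 60, 61, 62, 63, 64, 65, 66, 67, 68, 69, 70, 71, 72, 73, 74, 75, 76, 77, 78, 79, 80, 81, 82, 83, 84, 85, 86, 87, 88, 89, 90, 91, 92, 93, 94, 95, 96, 97, 98, 99, 100}
Number of generators = φ(101) = 100

Generators of ℤ_101 = {1, 2, 3, 4, 5, 6, 7, 8, 9, 10, 11, 12, 13, 14, 15, 16, 17, 18, 19, 20, 21, 22, 23, 24, 25, 26, 27, 28, 29, 30, 31, 32, 33, 34, 35, 36, 37, 38, 39, 40, 41, 42, 43, 44, 45, 46, 47, 48, 49, 50, 51, 52, 53, 54, 55, 56, 57, 58, 59, 60, 61, 62, 63, 64, 65, 66, 67, 68, 69, 70, 71, 72, 73, 74, 75, 76, 77, 78, 79, 80, 81, 82, 83, 84, 85, 86, 87, 88, 89, 90, 91, 92, 93, 94, 95, 96, 97, 98, 99, 100}


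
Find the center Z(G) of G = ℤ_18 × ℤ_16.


Z(G) = {g ∈ G | gx = xg for all x ∈ G}
Direct product of abelian groups is abelian, so Z(G) = G

Z(ℤ_18 × ℤ_16) = ℤ_18 × ℤ_16


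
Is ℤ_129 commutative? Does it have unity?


ℤ_129 is a commutative ring with unity 1; 129 = 3×43 is composite, so 3·43 ≡ 0 gives zero divisors (not an integral domain)
Commutative: Yes
Integral domain: No
Has unity: Yes

ℤ_129: Commutative=Yes, Unity=Yes


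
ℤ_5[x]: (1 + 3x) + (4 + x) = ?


Add coefficients mod 5:
x^0: 1 + 4 = 0 (mod 5)
x^1: 3 + 1 = 4 (mod 5)
Result: 4x

f + g = 4x


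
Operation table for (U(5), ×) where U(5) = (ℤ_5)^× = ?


Elements: {1, 2, 3, 4}
Operation: multiplication mod 5
Entry (a, b) = (a × b) mod 5

Cayley table:
  | 1 | 2 | 3 | 4
1 | 1 | 2 | 3 | 4
2 | 2 | 4 | 1 | 3
3 | 3 | 1 | 4 | 2
4 | 4 | 3 | 2 | 1


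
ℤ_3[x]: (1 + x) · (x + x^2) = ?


Expand and collect like terms; reduce coefficients mod 3:
x^0: 1·0 = 0 ≡ 0 (mod 3)
x^1: 1·1 + 1·0 = 1 ≡ 1 (mod 3)
x^2: 1·1 + 1·1 = 2 ≡ 2 (mod 3)
x^3: 1·1 = 1 ≡ 1 (mod 3)
Result: x + 2x^2 + x^3

f · g = x + 2x^2 + x^3


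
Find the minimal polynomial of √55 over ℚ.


√55 satisfies x² - 55 = 0, irreducible over ℚ since 55 is squarefree

Minimal polynomial: x² - 55


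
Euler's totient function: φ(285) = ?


Factor n: 285 = 3 × 5 × 19
φ(n) = n · ∏(1 - 1/p) over distinct primes p | n
φ(285) = 285 · (1 - 1/3) · (1 - 1/5) · (1 - 1/19) = 144

φ(285) = 144


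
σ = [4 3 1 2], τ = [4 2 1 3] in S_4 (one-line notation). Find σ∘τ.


σ∘τ: apply τ first, then σ
1 →τ 4 →σ 2
2 →τ 2 →σ 3
3 →τ 1 →σ 4
4 →τ 3 →σ 1

σ∘τ = [2 3 4 1]


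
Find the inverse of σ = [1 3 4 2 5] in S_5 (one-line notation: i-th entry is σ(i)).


To find σ⁻¹, swap domain and range:
σ(1) = 1 → σ⁻¹(1) = 1
σ(2) = 3 → σ⁻¹(3) = 2
σ(3) = 4 → σ⁻¹(4) = 3
σ(4) = 2 → σ⁻¹(2) = 4
σ(5) = 5 → σ⁻¹(5) = 5

σ⁻¹ = [1 4 2 3 5]


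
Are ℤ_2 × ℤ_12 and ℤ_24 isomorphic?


Comparing ℤ_2 × ℤ_12 and ℤ_24:
gcd(2,12) = 2 ≠ 1. Max element order in ℤ_2×ℤ_12 is lcm(2,12) = 12 < 24, so it has no element of order 24

No, ℤ_2 × ℤ_12 ≇ ℤ_24


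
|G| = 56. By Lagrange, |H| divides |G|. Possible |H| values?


Lagrange's theorem: |H| divides |G|
|G| = 56
Divisors of 56: 1, 2, 4, 7, 8, 14, 28, 56

Possible subgroup orders: {1, 2, 4, 7, 8, 14, 28, 56}


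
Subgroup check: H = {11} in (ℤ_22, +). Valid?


Subgroup test for H = {11} in (ℤ_22, +):
(1) 0 ∈ H? No
(2) Closure: for all a,b ∈ H, (a+b) mod 22 ∈ H? No  [counterexample: 11 + 11 = 0 ∉ H]
(3) Inverses: for all a ∈ H, -a mod 22 ∈ H? Yes

No, H is not a subgroup of ℤ_22


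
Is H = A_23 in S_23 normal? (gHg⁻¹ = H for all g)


H = A_23 in S_23
A_23 has index 2 in S_23, and every subgroup of index 2 is normal

Yes, normal subgroup


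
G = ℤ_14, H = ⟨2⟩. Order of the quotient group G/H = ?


|⟨2⟩| = n / gcd(2, 14) = 14 / 2 = 7
H is normal (ℤ_14 is abelian).
|G/H| = |G| / |H| = 14 / 7 = 2

|G/H| = 2


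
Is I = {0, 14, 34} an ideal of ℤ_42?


Check ideal conditions for I = {0, 14, 34} in ℤ_42:
(1) I is an additive subgroup? No
(2) For r ∈ ℤ_42 and a ∈ I: r·a ∈ I? No  [counterexample: r=2, a=14, r·a mod 42 = 28 ∉ I]

No, I is not an ideal of ℤ_42


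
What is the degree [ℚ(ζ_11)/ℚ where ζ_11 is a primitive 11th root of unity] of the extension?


[ℚ(ζ_n):ℚ] = deg Φ_n(x) = φ(n). Here φ(11) = 10

[ℚ(ζ_11)/ℚ where ζ_11 is a primitive 11th root of unity] = 10


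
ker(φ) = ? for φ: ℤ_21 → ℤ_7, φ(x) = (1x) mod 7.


Kernel = preimage of identity
ker(φ) = {x ∈ ℤ_21 : 1x ≡ 0 (mod 7)}. Since 7 | 21, φ is well-defined. The kernel is the cyclic subgroup ⟨7⟩ of ℤ_21 (order 3), i.e. {0, 7, 14}

ker(φ) = {0, 7, 14}


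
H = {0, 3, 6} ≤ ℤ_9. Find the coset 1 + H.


1 + H = {1 + h (mod 9) : h ∈ H}
1+0=1, 1+3=4, 1+6=7

1 + H = {1, 4, 7}


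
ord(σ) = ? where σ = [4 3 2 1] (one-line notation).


Cycle decomposition: (1 4) (2 3)
Cycle lengths: 2, 2
Order = lcm(2, 2) = 2

ord(σ) = 2


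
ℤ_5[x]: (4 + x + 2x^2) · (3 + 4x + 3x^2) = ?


Expand and collect like terms; reduce coefficients mod 5:
x^0: 4·3 = 12 ≡ 2 (mod 5)
x^1: 4·4 + 1·3 = 19 ≡ 4 (mod 5)
x^2: 4·3 + 1·4 + 2·3 = 22 ≡ 2 (mod 5)
x^3: 1·3 + 2·4 = 11 ≡ 1 (mod 5)
x^4: 2·3 = 6 ≡ 1 (mod 5)
Result: 2 + 4x + 2x^2 + x^3 + x^4

f · g = 2 + 4x + 2x^2 + x^3 + x^4


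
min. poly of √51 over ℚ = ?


√51 satisfies x² - 51 = 0, irreducible over ℚ since 51 is squarefree

Minimal polynomial: x² - 51


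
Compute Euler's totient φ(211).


Factor n: 211 = 211
φ(n) = n · ∏(1 - 1/p) over distinct primes p | n
φ(211) = 211 · (1 - 1/211) = 210

φ(211) = 210


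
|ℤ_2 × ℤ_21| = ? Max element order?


|ℤ_2 × ℤ_21| = 2 × 21 = 42
Max element order = lcm(2,21) = 42
Cyclic? Yes (gcd=1)

|ℤ_2×ℤ_21| = 42, max element order = 42


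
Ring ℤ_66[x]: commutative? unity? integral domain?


ℤ_66 has zero divisors (2·33 ≡ 0), and these lift to constant zero divisors in ℤ_66[x]; so not an integral domain
Commutative: Yes
Integral domain: No
Has unity: Yes

ℤ_66[x]: Commutative=Yes, Unity=Yes


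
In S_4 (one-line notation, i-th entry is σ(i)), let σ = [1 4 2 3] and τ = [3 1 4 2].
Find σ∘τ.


σ∘τ: apply τ first, then σ
1 →τ 3 →σ 2
2 →τ 1 →σ 1
3 →τ 4 →σ 3
4 →τ 2 →σ 4

σ∘τ = [2 1 3 4]


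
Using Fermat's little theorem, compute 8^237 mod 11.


Fermat's little theorem: if p is prime and gcd(a,p)=1, then a^(p-1) ≡ 1 (mod p)
p = 11 is prime, gcd(8,11) = 1
Reduce exponent: 237 mod 10 = 7
So 8^237 ≡ 8^7 (mod 11)
8^7 mod 11 = 2

8^237 ≡ 2 (mod 11)


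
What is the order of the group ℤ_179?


ℤ_n has n elements.

|ℤ_179| = 179


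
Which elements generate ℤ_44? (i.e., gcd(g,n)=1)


g generates ℤ_n iff gcd(g,n) = 1
Prime factors of 44: 2, 11
Generators are g ∈ {1,...,43} not divisible by any of these primes.
Generators: {1, 3, 5, 7, 9, 13, 15, 17, 19, 21, 23, 25, 27, 29, 31, 35, 37, 39, 41, 43}
Number of generators = φ(44) = 20

Generators of ℤ_44 = {1, 3, 5, 7, 9, 13, 15, 17, 19, 21, 23, 25, 27, 29, 31, 35, 37, 39, 41, 43}


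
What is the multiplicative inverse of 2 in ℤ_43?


Use the extended Euclidean algorithm to write 1 = 2·s + 43·t; then s mod 43 is the inverse.
Euclidean algorithm:
  2 = 0·43 + 2
  43 = 21·2 + 1
  2 = 2·1 + 0
gcd(2,43) = 1
Back-substitution gives: 2·(-21) + 43·(1) = 1
So 2⁻¹ ≡ -21 ≡ 22 (mod 43)
Check: 2 × 22 = 44 ≡ 1 (mod 43) ✓

2⁻¹ ≡ 22 (mod 43)


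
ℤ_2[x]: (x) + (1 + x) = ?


Add coefficients mod 2:
x^0: 0 + 1 = 1 (mod 2)
x^1: 1 + 1 = 0 (mod 2)
Result: 1

f + g = 1


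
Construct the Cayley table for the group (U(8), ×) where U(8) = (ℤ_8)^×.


Elements: {1, 3, 5, 7}
Operation: multiplication mod 8
Entry (a, b) = (a × b) mod 8

Cayley table:
  | 1 | 3 | 5 | 7
1 | 1 | 3 | 5 | 7
3 | 3 | 1 | 7 | 5
5 | 5 | 7 | 1 | 3
7 | 7 | 5 | 3 | 1


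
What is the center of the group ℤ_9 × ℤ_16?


Z(G) = {g ∈ G | gx = xg for all x ∈ G}
Direct product of abelian groups is abelian, so Z(G) = G

Z(ℤ_9 × ℤ_16) = ℤ_9 × ℤ_16


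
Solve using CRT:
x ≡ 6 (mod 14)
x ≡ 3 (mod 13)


m₁ = 14, m₂ = 13, gcd = 1, so CRT applies. M = m₁·m₂ = 182
Let M₁ = M/m₁ = 13, M₂ = M/m₂ = 14
Find y₁ ≡ M₁⁻¹ (mod m₁): 13⁻¹ ≡ 13 (mod 14)
Find y₂ ≡ M₂⁻¹ (mod m₂): 14⁻¹ ≡ 1 (mod 13)
x = a₁·M₁·y₁ + a₂·M₂·y₂ = 6·13·13 + 3·14·1 = 1056
Reduce mod 182: x ≡ 146
Check: 146 mod 14 = 6 ✓, 146 mod 13 = 3 ✓

x ≡ 146 (mod 182)


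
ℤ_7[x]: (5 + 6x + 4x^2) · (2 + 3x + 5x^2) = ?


Expand and collect like terms; reduce coefficients mod 7:
x^0: 5·2 = 10 ≡ 3 (mod 7)
x^1: 5·3 + 6·2 = 27 ≡ 6 (mod 7)
x^2: 5·5 + 6·3 + 4·2 = 51 ≡ 2 (mod 7)
x^3: 6·5 + 4·3 = 42 ≡ 0 (mod 7)
x^4: 4·5 = 20 ≡ 6 (mod 7)
Result: 3 + 6x + 2x^2 + 6x^4

f · g = 3 + 6x + 2x^2 + 6x^4


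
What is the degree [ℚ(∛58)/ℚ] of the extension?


∛58 has minimal polynomial x³ - 58 (irreducible over ℚ since 58 is not a perfect cube)

[ℚ(∛58)/ℚ] = 3


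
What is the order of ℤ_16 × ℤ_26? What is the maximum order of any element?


|ℤ_16 × ℤ_26| = 16 × 26 = 416
Max element order = lcm(16,26) = 208
Cyclic? No (gcd=2)

|ℤ_16×ℤ_26| = 416, max element order = 208


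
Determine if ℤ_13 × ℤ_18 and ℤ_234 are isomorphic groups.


Comparing ℤ_13 × ℤ_18 and ℤ_234:
gcd(13,18) = 1, so ℤ_13 × ℤ_18 ≅ ℤ_234 (CRT)

Yes, ℤ_13 × ℤ_18 ≅ ℤ_234


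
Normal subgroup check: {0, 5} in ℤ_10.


H = {0, 5} in ℤ_10
ℤ_10 is abelian; every subgroup of an abelian group is normal

Yes, normal subgroup


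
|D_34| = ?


|D_n| = 2n (n rotations and n reflections)
|D_34| = 2×34 = 68

|D_34| = 68


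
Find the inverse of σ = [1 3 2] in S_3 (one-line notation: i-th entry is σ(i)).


To find σ⁻¹, swap domain and range:
σ(1) = 1 → σ⁻¹(1) = 1
σ(2) = 3 → σ⁻¹(3) = 2
σ(3) = 2 → σ⁻¹(2) = 3

σ⁻¹ = [1 3 2]


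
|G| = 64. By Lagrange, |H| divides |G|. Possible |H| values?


Lagrange's theorem: |H| divides |G|
|G| = 64
Divisors of 64: 1, 2, 4, 8, 16, 32, 64

Possible subgroup orders: {1, 2, 4, 8, 16, 32, 64}


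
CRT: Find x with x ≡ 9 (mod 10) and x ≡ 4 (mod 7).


m₁ = 10, m₂ = 7, gcd = 1, so CRT applies. M = m₁·m₂ = 70
Let M₁ = M/m₁ = 7, M₂ = M/m₂ = 10
Find y₁ ≡ M₁⁻¹ (mod m₁): 7⁻¹ ≡ 3 (mod 10)
Find y₂ ≡ M₂⁻¹ (mod m₂): 10⁻¹ ≡ 5 (mod 7)
x = a₁·M₁·y₁ + a₂·M₂·y₂ = 9·7·3 + 4·10·5 = 389
Reduce mod 70: x ≡ 39
Check: 39 mod 10 = 9 ✓, 39 mod 7 = 4 ✓

x ≡ 39 (mod 70)


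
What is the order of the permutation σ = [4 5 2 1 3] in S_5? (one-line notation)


Cycle decomposition: (1 4) (2 5 3)
Cycle lengths: 2, 3
Order = lcm(2, 3) = 6

ord(σ) = 6


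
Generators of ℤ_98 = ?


g generates ℤ_n iff gcd(g,n) = 1
Prime factors of 98: 2, 7
Generators are g ∈ {1,...,97} not divisible by any of these primes.
Generators: {1, 3, 5, 9, 11, 13, 15, 17, 19, 23, 25, 27, 29, 31, 33, 37, 39, 41, 43, 45, 47, 51, 53, 55, 57, 59, 61, 65, 67, 69, 71, 73, 75, 79, 81, 83, 85, 87, 89, 93, 95, 97}
Number of generators = φ(98) = 42

Generators of ℤ_98 = {1, 3, 5, 9, 11, 13, 15, 17, 19, 23, 25, 27, 29, 31, 33, 37, 39, 41, 43, 45, 47, 51, 53, 55, 57, 59, 61, 65, 67, 69, 71, 73, 75, 79, 81, 83, 85, 87, 89, 93, 95, 97}


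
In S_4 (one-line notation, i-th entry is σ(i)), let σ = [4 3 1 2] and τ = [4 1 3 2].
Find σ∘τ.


σ∘τ: apply τ first, then σ
1 →τ 4 →σ 2
2 →τ 1 →σ 4
3 →τ 3 →σ 1
4 →τ 2 →σ 3

σ∘τ = [2 4 1 3]


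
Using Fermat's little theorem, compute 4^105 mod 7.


Fermat's little theorem: if p is prime and gcd(a,p)=1, then a^(p-1) ≡ 1 (mod p)
p = 7 is prime, gcd(4,7) = 1
Reduce exponent: 105 mod 6 = 3
So 4^105 ≡ 4^3 (mod 7)
4^3 mod 7 = 1

4^105 ≡ 1 (mod 7)


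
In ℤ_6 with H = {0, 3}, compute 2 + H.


2 + H = {2 + h (mod 6) : h ∈ H}
2+0=2, 2+3=5

2 + H = {2, 5}


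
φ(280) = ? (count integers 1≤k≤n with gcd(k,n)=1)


Factor n: 280 = 2^3 × 5 × 7
φ(n) = n · ∏(1 - 1/p) over distinct primes p | n
φ(280) = 280 · (1 - 1/2) · (1 - 1/5) · (1 - 1/7) = 96

φ(280) = 96


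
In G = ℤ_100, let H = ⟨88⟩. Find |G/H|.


|⟨88⟩| = n / gcd(88, 100) = 100 / 4 = 25
H is normal (ℤ_100 is abelian).
|G/H| = |G| / |H| = 100 / 25 = 4

|G/H| = 4


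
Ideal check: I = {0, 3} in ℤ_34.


Check ideal conditions for I = {0, 3} in ℤ_34:
(1) I is an additive subgroup? No
(2) For r ∈ ℤ_34 and a ∈ I: r·a ∈ I? No  [counterexample: r=2, a=3, r·a mod 34 = 6 ∉ I]

No, I is not an ideal of ℤ_34


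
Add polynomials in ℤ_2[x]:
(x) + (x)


Add coefficients mod 2:
x^0: 0 + 0 = 0 (mod 2)
x^1: 1 + 1 = 0 (mod 2)
Result: 0

f + g = 0


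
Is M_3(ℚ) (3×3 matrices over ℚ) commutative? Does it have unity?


Matrix multiplication is non-commutative for n ≥ 2; the identity matrix I is the unity; singular matrices give zero divisors, so not an integral domain
Commutative: No
Integral domain: No
Has unity: Yes

M_3(ℚ) (3×3 matrices over ℚ): Commutative=No, Unity=Yes


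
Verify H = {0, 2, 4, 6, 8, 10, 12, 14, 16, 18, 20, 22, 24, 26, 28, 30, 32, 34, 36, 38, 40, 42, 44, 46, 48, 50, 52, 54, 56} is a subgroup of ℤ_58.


Subgroup test for H = {0, 2, 4, 6, 8, 10, 12, 14, 16, 18, 20, 22, 24, 26, 28, 30, 32, 34, 36, 38, 40, 42, 44, 46, 48, 50, 52, 54, 56} in (ℤ_58, +):
(1) 0 ∈ H? Yes
(2) Closure: for all a,b ∈ H, (a+b) mod 58 ∈ H? Yes
(3) Inverses: for all a ∈ H, -a mod 58 ∈ H? Yes

Yes, H is a subgroup of ℤ_58


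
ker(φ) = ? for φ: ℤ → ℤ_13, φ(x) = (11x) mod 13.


Kernel = preimage of identity
ker(φ) = {x ∈ ℤ : 11x ≡ 0 (mod 13)}. gcd(11,13) = 1, so 11x ≡ 0 (mod 13) ⟺ x ≡ 0 (mod 13/1 = 13). Hence ker(φ) = 13ℤ

ker(φ) = 13ℤ


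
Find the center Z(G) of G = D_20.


Z(G) = {g ∈ G | gx = xg for all x ∈ G}
For even n, Z(D_n) = {e, r^(n/2)}: the 180° rotation r^10 commutes with every reflection and rotation

Z(D_20) = {e, r^10}


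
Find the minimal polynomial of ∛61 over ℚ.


∛61 satisfies x³ - 61 = 0, irreducible over ℚ (no rational root; 61 is not a perfect cube)

Minimal polynomial: x³ - 61


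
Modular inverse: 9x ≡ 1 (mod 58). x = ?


Use the extended Euclidean algorithm to write 1 = 9·s + 58·t; then s mod 58 is the inverse.
Euclidean algorithm:
  9 = 0·58 + 9
  58 = 6·9 + 4
  9 = 2·4 + 1
  4 = 4·1 + 0
gcd(9,58) = 1
Back-substitution gives: 9·(13) + 58·(-2) = 1
So 9⁻¹ ≡ 13 ≡ 13 (mod 58)
Check: 9 × 13 = 117 ≡ 1 (mod 58) ✓

9⁻¹ ≡ 13 (mod 58)


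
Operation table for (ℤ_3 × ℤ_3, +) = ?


Elements: {(0,0), (0,1), (0,2), (1,0), (1,1), (1,2), (2,0), (2,1), (2,2)}
Operation: componentwise addition mod (3, 3)
Entry (a, b) = ((a₁+b₁) mod 3, (a₂+b₂) mod 3)

Cayley table:
      | (0,0) | (0,1) | (0,2) | (1,0) | (1,1) | (1,2) | (2,0) | (2,1) | (2,2)
(0,0) | (0,0) | (0,1) | (0,2) | (1,0) | (1,1) | (1,2) | (2,0) | (2,1) | (2,2)
(0,1) | (0,1) | (0,2) | (0,0) | (1,1) | (1,2) | (1,0) | (2,1) | (2,2) | (2,0)
(0,2) | (0,2) | (0,0) | (0,1) | (1,2) | (1,0) | (1,1) | (2,2) | (2,0) | (2,1)
(1,0) | (1,0) | (1,1) | (1,2) | (2,0) | (2,1) | (2,2) | (0,0) | (0,1) | (0,2)
(1,1) | (1,1) | (1,2) | (1,0) | (2,1) | (2,2) | (2,0) | (0,1) | (0,2) | (0,0)
(1,2) | (1,2) | (1,0) | (1,1) | (2,2) | (2,0) | (2,1) | (0,2) | (0,0) | (0,1)
(2,0) | (2,0) | (2,1) | (2,2) | (0,0) | (0,1) | (0,2) | (1,0) | (1,1) | (1,2)
(2,1) | (2,1) | (2,2) | (2,0) | (0,1) | (0,2) | (0,0) | (1,1) | (1,2) | (1,0)
(2,2) | (2,2) | (2,0) | (2,1) | (0,2) | (0,0) | (0,1) | (1,2) | (1,0) | (1,1)


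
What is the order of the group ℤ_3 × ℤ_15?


|A × B| = |A| · |B|
|ℤ_3 × ℤ_15| = 3 × 15 = 45

|ℤ_3 × ℤ_15| = 45


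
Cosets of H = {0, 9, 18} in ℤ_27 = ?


H = {0, 9, 18}, |H| = 3
Number of cosets = |G|/|H| = 27/3 = 9
0 + H = {0, 9, 18}
1 + H = {1, 10, 19}
2 + H = {2, 11, 20}
3 + H = {3, 12, 21}
4 + H = {4, 13, 22}
5 + H = {5, 14, 23}
6 + H = {6, 15, 24}
7 + H = {7, 16, 25}
8 + H = {8, 17, 26}

Cosets: 0+H={0,9,18}; 1+H={1,10,19}; 2+H={2,11,20}; 3+H={3,12,21}; 4+H={4,13,22}; 5+H={5,14,23}; 6+H={6,15,24}; 7+H={7,16,25}; 8+H={8,17,26}


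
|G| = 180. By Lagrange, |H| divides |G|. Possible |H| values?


Lagrange's theorem: |H| divides |G|
|G| = 180
Divisors of 180: 1, 2, 3, 4, 5, 6, 9, 10, 12, 15, 18, 20, 30, 36, 45, 60, 90, 180

Possible subgroup orders: {1, 2, 3, 4, 5, 6, 9, 10, 12, 15, 18, 20, 30, 36, 45, 60, 90, 180}


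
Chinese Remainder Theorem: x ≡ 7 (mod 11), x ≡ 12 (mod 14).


m₁ = 11, m₂ = 14, gcd = 1, so CRT applies. M = m₁·m₂ = 154
Let M₁ = M/m₁ = 14, M₂ = M/m₂ = 11
Find y₁ ≡ M₁⁻¹ (mod m₁): 14⁻¹ ≡ 4 (mod 11)
Find y₂ ≡ M₂⁻¹ (mod m₂): 11⁻¹ ≡ 9 (mod 14)
x = a₁·M₁·y₁ + a₂·M₂·y₂ = 7·14·4 + 12·11·9 = 1580
Reduce mod 154: x ≡ 40
Check: 40 mod 11 = 7 ✓, 40 mod 14 = 12 ✓

x ≡ 40 (mod 154)


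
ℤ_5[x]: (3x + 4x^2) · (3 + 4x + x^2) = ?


Expand and collect like terms; reduce coefficients mod 5:
x^0: 0·3 = 0 ≡ 0 (mod 5)
x^1: 0·4 + 3·3 = 9 ≡ 4 (mod 5)
x^2: 0·1 + 3·4 + 4·3 = 24 ≡ 4 (mod 5)
x^3: 3·1 + 4·4 = 19 ≡ 4 (mod 5)
x^4: 4·1 = 4 ≡ 4 (mod 5)
Result: 4x + 4x^2 + 4x^3 + 4x^4

f · g = 4x + 4x^2 + 4x^3 + 4x^4
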